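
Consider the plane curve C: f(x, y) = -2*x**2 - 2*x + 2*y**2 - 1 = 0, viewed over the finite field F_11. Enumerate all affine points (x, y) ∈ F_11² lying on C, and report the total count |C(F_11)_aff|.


Affine F_11-points: {(2, 1), (2, 10), (4, 2), (4, 9), (5, 5), (5, 6), (6, 2), (6, 9), (8, 1), (8, 10)}; count = 10.

For each of the 121 pairs (x, y) ∈ F_11², evaluate f(x, y) mod 11. Record the zeros.
  x = 0: [0↦10, 1↦1, 2↦7, 3↦6, 4↦9, 5↦5, 6↦5, 7↦9, 8↦6, 9↦7, 10↦1]  zeros at y ∈ ∅
  x = 1: [0↦6, 1↦8, 2↦3, 3↦2, 4↦5, 5↦1, 6↦1, 7↦5, 8↦2, 9↦3, 10↦8]  zeros at y ∈ ∅
  x = 2: [0↦9, 1↦0, 2↦6, 3↦5, 4↦8, 5↦4, 6↦4, 7↦8, 8↦5, 9↦6, 10↦0]  zeros at y ∈ {1, 10}
  x = 3: [0↦8, 1↦10, 2↦5, 3↦4, 4↦7, 5↦3, 6↦3, 7↦7, 8↦4, 9↦5, 10↦10]  zeros at y ∈ ∅
  x = 4: [0↦3, 1↦5, 2↦0, 3↦10, 4↦2, 5↦9, 6↦9, 7↦2, 8↦10, 9↦0, 10↦5]  zeros at y ∈ {2, 9}
  x = 5: [0↦5, 1↦7, 2↦2, 3↦1, 4↦4, 5↦0, 6↦0, 7↦4, 8↦1, 9↦2, 10↦7]  zeros at y ∈ {5, 6}
  x = 6: [0↦3, 1↦5, 2↦0, 3↦10, 4↦2, 5↦9, 6↦9, 7↦2, 8↦10, 9↦0, 10↦5]  zeros at y ∈ {2, 9}
  x = 7: [0↦8, 1↦10, 2↦5, 3↦4, 4↦7, 5↦3, 6↦3, 7↦7, 8↦4, 9↦5, 10↦10]  zeros at y ∈ ∅
  x = 8: [0↦9, 1↦0, 2↦6, 3↦5, 4↦8, 5↦4, 6↦4, 7↦8, 8↦5, 9↦6, 10↦0]  zeros at y ∈ {1, 10}
  x = 9: [0↦6, 1↦8, 2↦3, 3↦2, 4↦5, 5↦1, 6↦1, 7↦5, 8↦2, 9↦3, 10↦8]  zeros at y ∈ ∅
  x = 10: [0↦10, 1↦1, 2↦7, 3↦6, 4↦9, 5↦5, 6↦5, 7↦9, 8↦6, 9↦7, 10↦1]  zeros at y ∈ ∅
Collecting zeros: affine points = {(2, 1), (2, 10), (4, 2), (4, 9), (5, 5), (5, 6), (6, 2), (6, 9), (8, 1), (8, 10)}.
Total count |C(F_11)_aff| = 10.


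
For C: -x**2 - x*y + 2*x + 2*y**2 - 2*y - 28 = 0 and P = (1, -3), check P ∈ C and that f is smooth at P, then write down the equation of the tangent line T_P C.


Tangent line at P: 3*x - 15*y - 48 = 0.

Step 1: f(1, -3) = 0, so P lies on C.
Step 2: partial derivatives
  f_x(x, y) = -2*x - y + 2, f_y(x, y) = -x + 4*y - 2.
  f_x(P) = 3, f_y(P) = -15 (gradient nonzero, so P is smooth).
Step 3: tangent line at P: 3·(x − 1) + -15·(y − -3) = 0.
Expanding: 3*x - 15*y - 48 = 0.


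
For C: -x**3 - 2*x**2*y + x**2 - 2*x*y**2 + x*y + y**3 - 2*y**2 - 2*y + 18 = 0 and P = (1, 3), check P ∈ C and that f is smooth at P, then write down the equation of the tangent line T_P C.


Tangent line at P: 28 - 28*x = 0.

Step 1: f(1, 3) = 0, so P lies on C.
Step 2: partial derivatives
  f_x(x, y) = -3*x**2 - 4*x*y + 2*x - 2*y**2 + y, f_y(x, y) = -2*x**2 - 4*x*y + x + 3*y**2 - 4*y - 2.
  f_x(P) = -28, f_y(P) = 0 (gradient nonzero, so P is smooth).
Step 3: tangent line at P: -28·(x − 1) + 0·(y − 3) = 0.
Expanding: 28 - 28*x = 0.


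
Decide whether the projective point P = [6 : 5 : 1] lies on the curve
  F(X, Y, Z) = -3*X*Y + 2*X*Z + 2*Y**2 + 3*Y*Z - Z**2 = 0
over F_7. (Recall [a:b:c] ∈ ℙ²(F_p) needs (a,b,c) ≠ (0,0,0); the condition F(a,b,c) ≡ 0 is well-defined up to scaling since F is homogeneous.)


F(6,5,1) ≡ 0 (mod 7); P is on the curve.

Evaluate F(6, 5, 1) term-by-term (mod 7).
  -3*X*Y ↦ -3·6·5·1 = -90
  2*X*Z ↦ 2·6·1·1 = 12
  2*Y**2 ↦ 2·1·25·1 = 50
  3*Y*Z ↦ 3·1·5·1 = 15
  -Z**2 ↦ -1·1·1·1 = -1
Sum: F(6, 5, 1) = (-90) + (12) + (50) + (15) + (-1) = -14.
Reducing mod 7: -14 ≡ 0 (mod 7).
Since F(a, b, c) ≡ 0 (mod 7), P lies on the curve.


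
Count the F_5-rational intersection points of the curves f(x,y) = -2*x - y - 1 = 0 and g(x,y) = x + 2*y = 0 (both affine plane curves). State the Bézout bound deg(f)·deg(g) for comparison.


Common zeros: {(1, 2)}; count = 1; Bézout bound = 1.

deg(f) = 1, deg(g) = 1, so Bézout bound = 1.
Scan x ∈ F_5. For each x, list the y ∈ F_5 with f(x, y) ≡ 0 and those with g(x, y) ≡ 0 (mod 5); the common zeros in that column are the intersection.
  x = 0: f ≡ 0 at y ∈ {4}; g ≡ 0 at y ∈ {0}; common: ∅.
  x = 1: f ≡ 0 at y ∈ {2}; g ≡ 0 at y ∈ {2}; common: {2}.
  x = 2: f ≡ 0 at y ∈ {0}; g ≡ 0 at y ∈ {4}; common: ∅.
  x = 3: f ≡ 0 at y ∈ {3}; g ≡ 0 at y ∈ {1}; common: ∅.
  x = 4: f ≡ 0 at y ∈ {1}; g ≡ 0 at y ∈ {3}; common: ∅.
Collecting: common zeros = {(1, 2)}, so the count is 1.
Comparison with the Bézout bound: 1 ≤ 1 = deg(f)·deg(g), as expected for curves with no common component (the bound is attained).


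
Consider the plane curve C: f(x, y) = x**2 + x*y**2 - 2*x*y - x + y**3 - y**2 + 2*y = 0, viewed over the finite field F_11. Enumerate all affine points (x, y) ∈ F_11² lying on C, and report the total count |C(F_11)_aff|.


Affine F_11-points: {(0, 0), (0, 5), (0, 7), (1, 0), (2, 6), (3, 10), (5, 9), (6, 10), (7, 4), (8, 4), (8, 5), (8, 6), (9, 8), (10, 7), (10, 8), (10, 9)}; count = 16.

For each of the 121 pairs (x, y) ∈ F_11², evaluate f(x, y) mod 11. Record the zeros.
  x = 0: [0↦0, 1↦2, 2↦8, 3↦2, 4↦1, 5↦0, 6↦5, 7↦0, 8↦2, 9↦6, 10↦7]  zeros at y ∈ {0, 5, 7}
  x = 1: [0↦0, 1↦1, 2↦8, 3↦5, 4↦9, 5↦4, 6↦7, 7↦2, 8↦6, 9↦3, 10↦10]  zeros at y ∈ {0}
  x = 2: [0↦2, 1↦2, 2↦10, 3↦10, 4↦8, 5↦10, 6↦0, 7↦6, 8↦1, 9↦2, 10↦4]  zeros at y ∈ {6}
  x = 3: [0↦6, 1↦5, 2↦3, 3↦6, 4↦9, 5↦7, 6↦6, 7↦1, 8↦9, 9↦3, 10↦0]  zeros at y ∈ {10}
  x = 4: [0↦1, 1↦10, 2↦9, 3↦4, 4↦1, 5↦6, 6↦3, 7↦9, 8↦8, 9↦6, 10↦9]  zeros at y ∈ ∅
  x = 5: [0↦9, 1↦6, 2↦6, 3↦4, 4↦6, 5↦7, 6↦2, 7↦8, 8↦9, 9↦0, 10↦9]  zeros at y ∈ {9}
  x = 6: [0↦8, 1↦4, 2↦5, 3↦6, 4↦2, 5↦10, 6↦3, 7↦9, 8↦1, 9↦7, 10↦0]  zeros at y ∈ {10}
  x = 7: [0↦9, 1↦4, 2↦6, 3↦10, 4↦0, 5↦4, 6↦6, 7↦1, 8↦6, 9↦5, 10↦4]  zeros at y ∈ {4}
  x = 8: [0↦1, 1↦6, 2↦9, 3↦5, 4↦0, 5↦0, 6↦0, 7↦6, 8↦2, 9↦5, 10↦10]  zeros at y ∈ {4, 5, 6}
  x = 9: [0↦6, 1↦10, 2↦3, 3↦2, 4↦2, 5↦9, 6↦7, 7↦2, 8↦0, 9↦7, 10↦7]  zeros at y ∈ {8}
  x = 10: [0↦2, 1↦5, 2↦10, 3↦1, 4↦6, 5↦9, 6↦5, 7↦0, 8↦0, 9↦0, 10↦6]  zeros at y ∈ {7, 8, 9}
Collecting zeros: affine points = {(0, 0), (0, 5), (0, 7), (1, 0), (2, 6), (3, 10), (5, 9), (6, 10), (7, 4), (8, 4), (8, 5), (8, 6), (9, 8), (10, 7), (10, 8), (10, 9)}.
Total count |C(F_11)_aff| = 16.


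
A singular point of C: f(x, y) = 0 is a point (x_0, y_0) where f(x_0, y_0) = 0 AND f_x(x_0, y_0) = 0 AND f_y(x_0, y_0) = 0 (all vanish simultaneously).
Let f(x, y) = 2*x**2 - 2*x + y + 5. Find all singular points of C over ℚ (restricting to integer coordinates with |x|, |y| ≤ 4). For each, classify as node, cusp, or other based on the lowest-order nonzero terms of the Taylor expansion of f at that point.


No singular points in the scanned grid; C is smooth there.

Compute partial derivatives:
  f_x = 4*x - 2.
  f_y = 1.
f_y = 1 is a nonzero constant, so f_y never vanishes: no point (x, y) can satisfy f = f_x = f_y = 0. In particular no (x, y) ∈ {−4, ..., 4}² is singular; the curve is smooth.


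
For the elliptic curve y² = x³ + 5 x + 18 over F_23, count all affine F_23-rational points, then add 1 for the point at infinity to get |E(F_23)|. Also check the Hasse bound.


Affine points = {(0, 8), (0, 15), (1, 1), (1, 22), (2, 6), (2, 17), (8, 8), (8, 15), (11, 1), (11, 22), (12, 9), (12, 14), (13, 7), (13, 16), (14, 7), (14, 16), (15, 8), (15, 15), (16, 10), (16, 13), (17, 5), (17, 18), (18, 11), (18, 12), (19, 7), (19, 16), (21, 0), (22, 9), (22, 14)}; affine count = 29; |E(F_23)| = 30.

Discriminant check: Δ ∝ 4a³ + 27b² = 4·5³ + 27·18² = 4·125 + 27·324 ≡ 2 (mod 23). Nonzero ⇒ E is nonsingular.
For each x ∈ F_23, compute rhs = x³ + 5·x + 18 mod 23, then count y ∈ F_23 with y² ≡ rhs.
  x = 0: rhs = 18, matching y values: 8, 15 (2 points).
  x = 1: rhs = 1, matching y values: 1, 22 (2 points).
  x = 2: rhs = 13, matching y values: 6, 17 (2 points).
  x = 3: rhs = 14, matching y values: none (0 points).
  x = 4: rhs = 10, matching y values: none (0 points).
  x = 5: rhs = 7, matching y values: none (0 points).
  x = 6: rhs = 11, matching y values: none (0 points).
  x = 7: rhs = 5, matching y values: none (0 points).
  x = 8: rhs = 18, matching y values: 8, 15 (2 points).
  x = 9: rhs = 10, matching y values: none (0 points).
  x = 10: rhs = 10, matching y values: none (0 points).
  x = 11: rhs = 1, matching y values: 1, 22 (2 points).
  x = 12: rhs = 12, matching y values: 9, 14 (2 points).
  x = 13: rhs = 3, matching y values: 7, 16 (2 points).
  x = 14: rhs = 3, matching y values: 7, 16 (2 points).
  x = 15: rhs = 18, matching y values: 8, 15 (2 points).
  x = 16: rhs = 8, matching y values: 10, 13 (2 points).
  x = 17: rhs = 2, matching y values: 5, 18 (2 points).
  x = 18: rhs = 6, matching y values: 11, 12 (2 points).
  x = 19: rhs = 3, matching y values: 7, 16 (2 points).
  x = 20: rhs = 22, matching y values: none (0 points).
  x = 21: rhs = 0, matching y values: 0 (1 points).
  x = 22: rhs = 12, matching y values: 9, 14 (2 points).
Total affine count: 29.
Full point count |E(F_23)| = 29 + 1 = 30.
Hasse bound: |30 − (23+1)| = |6| = 6 ≤ 2√23 ≈ 9.5917 ✓.


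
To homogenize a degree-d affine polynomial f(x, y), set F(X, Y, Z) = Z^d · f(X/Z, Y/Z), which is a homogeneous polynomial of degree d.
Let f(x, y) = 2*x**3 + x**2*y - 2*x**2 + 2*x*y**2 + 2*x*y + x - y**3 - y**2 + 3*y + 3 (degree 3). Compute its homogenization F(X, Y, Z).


F(X, Y, Z) = 2*X**3 + X**2*Y - 2*X**2*Z + 2*X*Y**2 + 2*X*Y*Z + X*Z**2 - Y**3 - Y**2*Z + 3*Y*Z**2 + 3*Z**3

deg(f) = 3.
Substitute x = X/Z, y = Y/Z into f, then multiply by Z^3.
  monomial 2·x^3·y^0 ↦ 2·X^3·Y^0·Z^0.
  monomial 1·x^2·y^1 ↦ 1·X^2·Y^1·Z^0.
  monomial -2·x^2·y^0 ↦ -2·X^2·Y^0·Z^1.
  monomial 2·x^1·y^2 ↦ 2·X^1·Y^2·Z^0.
  monomial 2·x^1·y^1 ↦ 2·X^1·Y^1·Z^1.
  monomial 1·x^1·y^0 ↦ 1·X^1·Y^0·Z^2.
  monomial -1·x^0·y^3 ↦ -1·X^0·Y^3·Z^0.
  monomial -1·x^0·y^2 ↦ -1·X^0·Y^2·Z^1.
  monomial 3·x^0·y^1 ↦ 3·X^0·Y^1·Z^2.
  monomial 3·x^0·y^0 ↦ 3·X^0·Y^0·Z^3.
Collecting: F(X, Y, Z) = 2*X**3 + X**2*Y - 2*X**2*Z + 2*X*Y**2 + 2*X*Y*Z + X*Z**2 - Y**3 - Y**2*Z + 3*Y*Z**2 + 3*Z**3.


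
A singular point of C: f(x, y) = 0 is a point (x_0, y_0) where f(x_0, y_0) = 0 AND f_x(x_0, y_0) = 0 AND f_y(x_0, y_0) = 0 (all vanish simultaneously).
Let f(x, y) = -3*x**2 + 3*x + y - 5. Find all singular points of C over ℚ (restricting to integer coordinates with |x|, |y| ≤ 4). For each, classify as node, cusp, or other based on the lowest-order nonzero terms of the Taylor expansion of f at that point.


No singular points in the scanned grid; C is smooth there.

Compute partial derivatives:
  f_x = 3 - 6*x.
  f_y = 1.
f_y = 1 is a nonzero constant, so f_y never vanishes: no point (x, y) can satisfy f = f_x = f_y = 0. In particular no (x, y) ∈ {−4, ..., 4}² is singular; the curve is smooth.


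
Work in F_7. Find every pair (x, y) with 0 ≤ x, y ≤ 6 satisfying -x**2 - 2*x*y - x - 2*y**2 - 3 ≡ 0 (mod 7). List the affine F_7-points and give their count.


Affine F_7-points: {(0, 3), (0, 4), (2, 6), (3, 2), (5, 4), (5, 5), (6, 2), (6, 6)}; count = 8.

For each of the 49 pairs (x, y) ∈ F_7², evaluate f(x, y) mod 7. Record the zeros.
  x = 0: [0↦4, 1↦2, 2↦3, 3↦0, 4↦0, 5↦3, 6↦2]  zeros at y ∈ {3, 4}
  x = 1: [0↦2, 1↦5, 2↦4, 3↦6, 4↦4, 5↦5, 6↦2]  zeros at y ∈ ∅
  x = 2: [0↦5, 1↦6, 2↦3, 3↦3, 4↦6, 5↦5, 6↦0]  zeros at y ∈ {6}
  x = 3: [0↦6, 1↦5, 2↦0, 3↦5, 4↦6, 5↦3, 6↦3]  zeros at y ∈ {2}
  x = 4: [0↦5, 1↦2, 2↦2, 3↦5, 4↦4, 5↦6, 6↦4]  zeros at y ∈ ∅
  x = 5: [0↦2, 1↦4, 2↦2, 3↦3, 4↦0, 5↦0, 6↦3]  zeros at y ∈ {4, 5}
  x = 6: [0↦4, 1↦4, 2↦0, 3↦6, 4↦1, 5↦6, 6↦0]  zeros at y ∈ {2, 6}
Collecting zeros: affine points = {(0, 3), (0, 4), (2, 6), (3, 2), (5, 4), (5, 5), (6, 2), (6, 6)}.
Total count |C(F_7)_aff| = 8.


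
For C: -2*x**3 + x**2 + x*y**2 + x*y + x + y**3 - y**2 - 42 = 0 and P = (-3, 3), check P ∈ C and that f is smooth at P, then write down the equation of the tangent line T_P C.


Tangent line at P: -47*x - 141 = 0.

Step 1: f(-3, 3) = 0, so P lies on C.
Step 2: partial derivatives
  f_x(x, y) = -6*x**2 + 2*x + y**2 + y + 1, f_y(x, y) = 2*x*y + x + 3*y**2 - 2*y.
  f_x(P) = -47, f_y(P) = 0 (gradient nonzero, so P is smooth).
Step 3: tangent line at P: -47·(x − -3) + 0·(y − 3) = 0.
Expanding: -47*x - 141 = 0.


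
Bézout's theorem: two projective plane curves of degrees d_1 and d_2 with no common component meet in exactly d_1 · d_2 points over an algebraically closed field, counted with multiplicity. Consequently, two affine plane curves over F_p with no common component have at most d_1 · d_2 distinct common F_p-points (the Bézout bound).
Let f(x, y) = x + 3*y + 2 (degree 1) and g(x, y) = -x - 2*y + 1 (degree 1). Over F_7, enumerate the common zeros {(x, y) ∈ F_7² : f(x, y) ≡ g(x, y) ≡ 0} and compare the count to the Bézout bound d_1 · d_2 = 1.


Common zeros: {(0, 4)}; count = 1; Bézout bound = 1.

deg(f) = 1, deg(g) = 1, so Bézout bound = 1.
Scan x ∈ F_7. For each x, list the y ∈ F_7 with f(x, y) ≡ 0 and those with g(x, y) ≡ 0 (mod 7); the common zeros in that column are the intersection.
  x = 0: f ≡ 0 at y ∈ {4}; g ≡ 0 at y ∈ {4}; common: {4}.
  x = 1: f ≡ 0 at y ∈ {6}; g ≡ 0 at y ∈ {0}; common: ∅.
  x = 2: f ≡ 0 at y ∈ {1}; g ≡ 0 at y ∈ {3}; common: ∅.
  x = 3: f ≡ 0 at y ∈ {3}; g ≡ 0 at y ∈ {6}; common: ∅.
  x = 4: f ≡ 0 at y ∈ {5}; g ≡ 0 at y ∈ {2}; common: ∅.
  x = 5: f ≡ 0 at y ∈ {0}; g ≡ 0 at y ∈ {5}; common: ∅.
  x = 6: f ≡ 0 at y ∈ {2}; g ≡ 0 at y ∈ {1}; common: ∅.
Collecting: common zeros = {(0, 4)}, so the count is 1.
Comparison with the Bézout bound: 1 ≤ 1 = deg(f)·deg(g), as expected for curves with no common component (the bound is attained).


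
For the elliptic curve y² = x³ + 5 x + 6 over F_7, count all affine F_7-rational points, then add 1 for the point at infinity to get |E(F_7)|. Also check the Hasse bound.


Affine points = {(5, 3), (5, 4), (6, 0)}; affine count = 3; |E(F_7)| = 4.

Discriminant check: Δ ∝ 4a³ + 27b² = 4·5³ + 27·6² = 4·125 + 27·36 ≡ 2 (mod 7). Nonzero ⇒ E is nonsingular.
For each x ∈ F_7, compute rhs = x³ + 5·x + 6 mod 7, then count y ∈ F_7 with y² ≡ rhs.
  x = 0: rhs = 6, matching y values: none (0 points).
  x = 1: rhs = 5, matching y values: none (0 points).
  x = 2: rhs = 3, matching y values: none (0 points).
  x = 3: rhs = 6, matching y values: none (0 points).
  x = 4: rhs = 6, matching y values: none (0 points).
  x = 5: rhs = 2, matching y values: 3, 4 (2 points).
  x = 6: rhs = 0, matching y values: 0 (1 points).
Total affine count: 3.
Full point count |E(F_7)| = 3 + 1 = 4.
Hasse bound: |4 − (7+1)| = |-4| = 4 ≤ 2√7 ≈ 5.2915 ✓.


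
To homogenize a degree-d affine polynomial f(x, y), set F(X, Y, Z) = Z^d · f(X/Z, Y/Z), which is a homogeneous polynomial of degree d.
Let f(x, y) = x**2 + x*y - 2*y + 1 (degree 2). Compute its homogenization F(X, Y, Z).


F(X, Y, Z) = X**2 + X*Y - 2*Y*Z + Z**2

deg(f) = 2.
Substitute x = X/Z, y = Y/Z into f, then multiply by Z^2.
  monomial 1·x^2·y^0 ↦ 1·X^2·Y^0·Z^0.
  monomial 1·x^1·y^1 ↦ 1·X^1·Y^1·Z^0.
  monomial -2·x^0·y^1 ↦ -2·X^0·Y^1·Z^1.
  monomial 1·x^0·y^0 ↦ 1·X^0·Y^0·Z^2.
Collecting: F(X, Y, Z) = X**2 + X*Y - 2*Y*Z + Z**2.


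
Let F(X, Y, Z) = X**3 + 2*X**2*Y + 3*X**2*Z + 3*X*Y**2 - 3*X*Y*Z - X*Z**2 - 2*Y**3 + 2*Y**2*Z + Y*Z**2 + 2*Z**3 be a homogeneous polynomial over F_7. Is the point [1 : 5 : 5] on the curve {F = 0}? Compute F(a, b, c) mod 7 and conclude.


F(1,5,5) ≡ 5 (mod 7); P is NOT on the curve.

Evaluate F(1, 5, 5) term-by-term (mod 7).
  X**3 ↦ 1·1·1·1 = 1
  2*X**2*Y ↦ 2·1·5·1 = 10
  3*X**2*Z ↦ 3·1·1·5 = 15
  3*X*Y**2 ↦ 3·1·25·1 = 75
  -3*X*Y*Z ↦ -3·1·5·5 = -75
  -X*Z**2 ↦ -1·1·1·25 = -25
  -2*Y**3 ↦ -2·1·125·1 = -250
  2*Y**2*Z ↦ 2·1·25·5 = 250
  Y*Z**2 ↦ 1·1·5·25 = 125
  2*Z**3 ↦ 2·1·1·125 = 250
Sum: F(1, 5, 5) = (1) + (10) + (15) + (75) + (-75) + (-25) + (-250) + (250) + (125) + (250) = 376.
Reducing mod 7: 376 ≡ 5 (mod 7).
Since F(a, b, c) ≡ 5 ≠ 0 (mod 7), P does NOT lie on the curve.


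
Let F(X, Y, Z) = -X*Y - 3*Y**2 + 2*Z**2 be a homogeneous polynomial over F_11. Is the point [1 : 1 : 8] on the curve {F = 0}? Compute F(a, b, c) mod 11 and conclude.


F(1,1,8) ≡ 3 (mod 11); P is NOT on the curve.

Evaluate F(1, 1, 8) term-by-term (mod 11).
  -X*Y ↦ -1·1·1·1 = -1
  -3*Y**2 ↦ -3·1·1·1 = -3
  2*Z**2 ↦ 2·1·1·64 = 128
Sum: F(1, 1, 8) = (-1) + (-3) + (128) = 124.
Reducing mod 11: 124 ≡ 3 (mod 11).
Since F(a, b, c) ≡ 3 ≠ 0 (mod 11), P does NOT lie on the curve.


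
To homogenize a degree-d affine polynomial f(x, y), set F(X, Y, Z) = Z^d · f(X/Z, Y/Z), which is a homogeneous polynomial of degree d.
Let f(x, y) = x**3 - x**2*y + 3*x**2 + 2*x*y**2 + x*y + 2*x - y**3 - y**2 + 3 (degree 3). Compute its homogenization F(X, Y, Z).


F(X, Y, Z) = X**3 - X**2*Y + 3*X**2*Z + 2*X*Y**2 + X*Y*Z + 2*X*Z**2 - Y**3 - Y**2*Z + 3*Z**3

deg(f) = 3.
Substitute x = X/Z, y = Y/Z into f, then multiply by Z^3.
  monomial 1·x^3·y^0 ↦ 1·X^3·Y^0·Z^0.
  monomial -1·x^2·y^1 ↦ -1·X^2·Y^1·Z^0.
  monomial 3·x^2·y^0 ↦ 3·X^2·Y^0·Z^1.
  monomial 2·x^1·y^2 ↦ 2·X^1·Y^2·Z^0.
  monomial 1·x^1·y^1 ↦ 1·X^1·Y^1·Z^1.
  monomial 2·x^1·y^0 ↦ 2·X^1·Y^0·Z^2.
  monomial -1·x^0·y^3 ↦ -1·X^0·Y^3·Z^0.
  monomial -1·x^0·y^2 ↦ -1·X^0·Y^2·Z^1.
  monomial 3·x^0·y^0 ↦ 3·X^0·Y^0·Z^3.
Collecting: F(X, Y, Z) = X**3 - X**2*Y + 3*X**2*Z + 2*X*Y**2 + X*Y*Z + 2*X*Z**2 - Y**3 - Y**2*Z + 3*Z**3.


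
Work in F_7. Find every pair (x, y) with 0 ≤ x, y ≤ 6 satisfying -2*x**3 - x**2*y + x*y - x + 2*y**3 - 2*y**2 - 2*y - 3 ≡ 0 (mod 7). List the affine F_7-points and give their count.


Affine F_7-points: {(2, 0), (2, 2), (2, 6), (3, 6), (5, 1), (5, 2), (5, 5), (6, 0), (6, 2), (6, 6)}; count = 10.

For each of the 49 pairs (x, y) ∈ F_7², evaluate f(x, y) mod 7. Record the zeros.
  x = 0: [0↦4, 1↦2, 2↦1, 3↦6, 4↦1, 5↦5, 6↦2]  zeros at y ∈ ∅
  x = 1: [0↦1, 1↦6, 2↦5, 3↦3, 4↦5, 5↦2, 6↦6]  zeros at y ∈ ∅
  x = 2: [0↦0, 1↦3, 2↦0, 3↦3, 4↦3, 5↦5, 6↦0]  zeros at y ∈ {0, 2, 6}
  x = 3: [0↦3, 1↦2, 2↦2, 3↦1, 4↦4, 5↦2, 6↦0]  zeros at y ∈ {6}
  x = 4: [0↦5, 1↦5, 2↦6, 3↦6, 4↦3, 5↦2, 6↦1]  zeros at y ∈ ∅
  x = 5: [0↦1, 1↦0, 2↦0, 3↦6, 4↦2, 5↦0, 6↦5]  zeros at y ∈ {1, 2, 5}
  x = 6: [0↦0, 1↦3, 2↦0, 3↦3, 4↦3, 5↦5, 6↦0]  zeros at y ∈ {0, 2, 6}
Collecting zeros: affine points = {(2, 0), (2, 2), (2, 6), (3, 6), (5, 1), (5, 2), (5, 5), (6, 0), (6, 2), (6, 6)}.
Total count |C(F_7)_aff| = 10.


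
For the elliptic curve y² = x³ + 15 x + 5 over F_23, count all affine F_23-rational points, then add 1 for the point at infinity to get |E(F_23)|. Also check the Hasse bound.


Affine points = {(3, 10), (3, 13), (6, 9), (6, 14), (7, 4), (7, 19), (8, 4), (8, 19), (9, 8), (9, 15), (11, 11), (11, 12), (12, 2), (12, 21), (18, 9), (18, 14), (20, 5), (20, 18), (21, 6), (21, 17), (22, 9), (22, 14)}; affine count = 22; |E(F_23)| = 23.

Discriminant check: Δ ∝ 4a³ + 27b² = 4·15³ + 27·5² = 4·3375 + 27·25 ≡ 7 (mod 23). Nonzero ⇒ E is nonsingular.
For each x ∈ F_23, compute rhs = x³ + 15·x + 5 mod 23, then count y ∈ F_23 with y² ≡ rhs.
  x = 0: rhs = 5, matching y values: none (0 points).
  x = 1: rhs = 21, matching y values: none (0 points).
  x = 2: rhs = 20, matching y values: none (0 points).
  x = 3: rhs = 8, matching y values: 10, 13 (2 points).
  x = 4: rhs = 14, matching y values: none (0 points).
  x = 5: rhs = 21, matching y values: none (0 points).
  x = 6: rhs = 12, matching y values: 9, 14 (2 points).
  x = 7: rhs = 16, matching y values: 4, 19 (2 points).
  x = 8: rhs = 16, matching y values: 4, 19 (2 points).
  x = 9: rhs = 18, matching y values: 8, 15 (2 points).
  x = 10: rhs = 5, matching y values: none (0 points).
  x = 11: rhs = 6, matching y values: 11, 12 (2 points).
  x = 12: rhs = 4, matching y values: 2, 21 (2 points).
  x = 13: rhs = 5, matching y values: none (0 points).
  x = 14: rhs = 15, matching y values: none (0 points).
  x = 15: rhs = 17, matching y values: none (0 points).
  x = 16: rhs = 17, matching y values: none (0 points).
  x = 17: rhs = 21, matching y values: none (0 points).
  x = 18: rhs = 12, matching y values: 9, 14 (2 points).
  x = 19: rhs = 19, matching y values: none (0 points).
  x = 20: rhs = 2, matching y values: 5, 18 (2 points).
  x = 21: rhs = 13, matching y values: 6, 17 (2 points).
  x = 22: rhs = 12, matching y values: 9, 14 (2 points).
Total affine count: 22.
Full point count |E(F_23)| = 22 + 1 = 23.
Hasse bound: |23 − (23+1)| = |-1| = 1 ≤ 2√23 ≈ 9.5917 ✓.


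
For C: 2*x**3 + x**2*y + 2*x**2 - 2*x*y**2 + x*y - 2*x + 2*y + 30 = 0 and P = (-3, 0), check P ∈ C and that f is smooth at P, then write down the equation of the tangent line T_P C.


Tangent line at P: 40*x + 8*y + 120 = 0.

Step 1: f(-3, 0) = 0, so P lies on C.
Step 2: partial derivatives
  f_x(x, y) = 6*x**2 + 2*x*y + 4*x - 2*y**2 + y - 2, f_y(x, y) = x**2 - 4*x*y + x + 2.
  f_x(P) = 40, f_y(P) = 8 (gradient nonzero, so P is smooth).
Step 3: tangent line at P: 40·(x − -3) + 8·(y − 0) = 0.
Expanding: 40*x + 8*y + 120 = 0.


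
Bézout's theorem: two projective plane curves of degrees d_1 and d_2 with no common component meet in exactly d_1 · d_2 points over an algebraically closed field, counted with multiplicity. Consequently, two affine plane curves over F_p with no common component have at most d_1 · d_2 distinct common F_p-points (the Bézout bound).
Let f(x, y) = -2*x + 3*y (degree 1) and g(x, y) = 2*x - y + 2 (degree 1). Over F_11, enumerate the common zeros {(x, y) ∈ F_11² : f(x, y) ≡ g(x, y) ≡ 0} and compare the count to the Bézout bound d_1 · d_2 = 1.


Common zeros: {(4, 10)}; count = 1; Bézout bound = 1.

deg(f) = 1, deg(g) = 1, so Bézout bound = 1.
Scan x ∈ F_11. For each x, list the y ∈ F_11 with f(x, y) ≡ 0 and those with g(x, y) ≡ 0 (mod 11); the common zeros in that column are the intersection.
  x = 0: f ≡ 0 at y ∈ {0}; g ≡ 0 at y ∈ {2}; common: ∅.
  x = 1: f ≡ 0 at y ∈ {8}; g ≡ 0 at y ∈ {4}; common: ∅.
  x = 2: f ≡ 0 at y ∈ {5}; g ≡ 0 at y ∈ {6}; common: ∅.
  x = 3: f ≡ 0 at y ∈ {2}; g ≡ 0 at y ∈ {8}; common: ∅.
  x = 4: f ≡ 0 at y ∈ {10}; g ≡ 0 at y ∈ {10}; common: {10}.
  x = 5: f ≡ 0 at y ∈ {7}; g ≡ 0 at y ∈ {1}; common: ∅.
  x = 6: f ≡ 0 at y ∈ {4}; g ≡ 0 at y ∈ {3}; common: ∅.
  x = 7: f ≡ 0 at y ∈ {1}; g ≡ 0 at y ∈ {5}; common: ∅.
  x = 8: f ≡ 0 at y ∈ {9}; g ≡ 0 at y ∈ {7}; common: ∅.
  x = 9: f ≡ 0 at y ∈ {6}; g ≡ 0 at y ∈ {9}; common: ∅.
  x = 10: f ≡ 0 at y ∈ {3}; g ≡ 0 at y ∈ {0}; common: ∅.
Collecting: common zeros = {(4, 10)}, so the count is 1.
Comparison with the Bézout bound: 1 ≤ 1 = deg(f)·deg(g), as expected for curves with no common component (the bound is attained).


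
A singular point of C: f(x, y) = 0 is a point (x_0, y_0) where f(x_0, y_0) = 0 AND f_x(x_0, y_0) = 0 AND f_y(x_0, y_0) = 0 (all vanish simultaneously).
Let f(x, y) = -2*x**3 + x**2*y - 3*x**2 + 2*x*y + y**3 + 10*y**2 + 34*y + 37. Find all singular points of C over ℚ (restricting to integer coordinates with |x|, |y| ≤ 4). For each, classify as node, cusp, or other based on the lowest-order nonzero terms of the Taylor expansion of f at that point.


Singular points: {(-1, -3)}; classification: cusp.

Compute partial derivatives:
  f_x = -6*x**2 + 2*x*y - 6*x + 2*y.
  f_y = x**2 + 2*x + 3*y**2 + 20*y + 34.
Scan x_0 ∈ {−4, ..., 4}. For each x_0, f_y(x_0, y) is a polynomial in y; find its integer roots y ∈ {−4, ..., 4}, then test f_x and f at those candidates.
  x = -4: f_y(-4, y) = 3*y**2 + 20*y + 42; no integer root y with |y| ≤ 4.
  x = -3: f_y(-3, y) = 3*y**2 + 20*y + 37; no integer root y with |y| ≤ 4.
  x = -2: f_y(-2, y) = 3*y**2 + 20*y + 34; no integer root y with |y| ≤ 4.
  x = -1: f_y(-1, y) = 3*y**2 + 20*y + 33; vanishes at y ∈ {-3}. (-1, -3): f_x = 0, f = 0 — SINGULAR.
  x = 0: f_y(0, y) = 3*y**2 + 20*y + 34; no integer root y with |y| ≤ 4.
  x = 1: f_y(1, y) = 3*y**2 + 20*y + 37; no integer root y with |y| ≤ 4.
  x = 2: f_y(2, y) = 3*y**2 + 20*y + 42; no integer root y with |y| ≤ 4.
  x = 3: f_y(3, y) = 3*y**2 + 20*y + 49; no integer root y with |y| ≤ 4.
  x = 4: f_y(4, y) = 3*y**2 + 20*y + 58; no integer root y with |y| ≤ 4.
Only singular point on the grid: (-1, -3).
Classify: substitute x = -1 + u, y = -3 + v and expand: f = -2*u**3 + u**2*v + v**3 + v**2.
No constant or linear terms (consistent with a singular point). Quadratic part: v**2. Cubic part: -2*u**3 + u**2*v + v**3.
The quadratic part v**2 is a perfect square, so there is a single (double) tangent line v = 0, i.e. y = -3. Restricting the cubic part to that line (v = 0) leaves -2*u**3 ≠ 0, so f is not divisible by v and the branch is v² ≈ 2*u**3 to lowest order — this is a cusp.
Classification: cusp.


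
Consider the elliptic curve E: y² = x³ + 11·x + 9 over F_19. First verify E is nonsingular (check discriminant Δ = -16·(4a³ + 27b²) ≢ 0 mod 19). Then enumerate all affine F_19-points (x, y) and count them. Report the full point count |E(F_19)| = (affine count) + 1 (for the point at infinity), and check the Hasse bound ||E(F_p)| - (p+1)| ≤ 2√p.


Affine points = {(0, 3), (0, 16), (2, 1), (2, 18), (6, 5), (6, 14), (7, 7), (7, 12), (8, 1), (8, 18), (9, 1), (9, 18), (10, 6), (10, 13), (11, 6), (11, 13), (12, 8), (12, 11), (14, 0), (16, 5), (16, 14), (17, 6), (17, 13), (18, 4), (18, 15)}; affine count = 25; |E(F_19)| = 26.

Discriminant check: Δ ∝ 4a³ + 27b² = 4·11³ + 27·9² = 4·1331 + 27·81 ≡ 6 (mod 19). Nonzero ⇒ E is nonsingular.
For each x ∈ F_19, compute rhs = x³ + 11·x + 9 mod 19, then count y ∈ F_19 with y² ≡ rhs.
  x = 0: rhs = 9, matching y values: 3, 16 (2 points).
  x = 1: rhs = 2, matching y values: none (0 points).
  x = 2: rhs = 1, matching y values: 1, 18 (2 points).
  x = 3: rhs = 12, matching y values: none (0 points).
  x = 4: rhs = 3, matching y values: none (0 points).
  x = 5: rhs = 18, matching y values: none (0 points).
  x = 6: rhs = 6, matching y values: 5, 14 (2 points).
  x = 7: rhs = 11, matching y values: 7, 12 (2 points).
  x = 8: rhs = 1, matching y values: 1, 18 (2 points).
  x = 9: rhs = 1, matching y values: 1, 18 (2 points).
  x = 10: rhs = 17, matching y values: 6, 13 (2 points).
  x = 11: rhs = 17, matching y values: 6, 13 (2 points).
  x = 12: rhs = 7, matching y values: 8, 11 (2 points).
  x = 13: rhs = 12, matching y values: none (0 points).
  x = 14: rhs = 0, matching y values: 0 (1 points).
  x = 15: rhs = 15, matching y values: none (0 points).
  x = 16: rhs = 6, matching y values: 5, 14 (2 points).
  x = 17: rhs = 17, matching y values: 6, 13 (2 points).
  x = 18: rhs = 16, matching y values: 4, 15 (2 points).
Total affine count: 25.
Full point count |E(F_19)| = 25 + 1 = 26.
Hasse bound: |26 − (19+1)| = |6| = 6 ≤ 2√19 ≈ 8.7178 ✓.


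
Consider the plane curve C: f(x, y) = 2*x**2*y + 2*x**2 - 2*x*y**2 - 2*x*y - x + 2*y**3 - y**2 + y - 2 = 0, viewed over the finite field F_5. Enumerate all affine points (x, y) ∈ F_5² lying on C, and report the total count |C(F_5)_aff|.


Affine F_5-points: {(0, 1), (1, 2), (2, 2), (4, 4)}; count = 4.

For each of the 25 pairs (x, y) ∈ F_5², evaluate f(x, y) mod 5. Record the zeros.
  x = 0: [0↦3, 1↦0, 2↦2, 3↦1, 4↦4]  zeros at y ∈ {1}
  x = 1: [0↦4, 1↦4, 2↦0, 3↦4, 4↦3]  zeros at y ∈ {2}
  x = 2: [0↦4, 1↦1, 2↦0, 3↦3, 4↦2]  zeros at y ∈ {2}
  x = 3: [0↦3, 1↦1, 2↦2, 3↦3, 4↦1]  zeros at y ∈ ∅
  x = 4: [0↦1, 1↦4, 2↦1, 3↦4, 4↦0]  zeros at y ∈ {4}
Collecting zeros: affine points = {(0, 1), (1, 2), (2, 2), (4, 4)}.
Total count |C(F_5)_aff| = 4.


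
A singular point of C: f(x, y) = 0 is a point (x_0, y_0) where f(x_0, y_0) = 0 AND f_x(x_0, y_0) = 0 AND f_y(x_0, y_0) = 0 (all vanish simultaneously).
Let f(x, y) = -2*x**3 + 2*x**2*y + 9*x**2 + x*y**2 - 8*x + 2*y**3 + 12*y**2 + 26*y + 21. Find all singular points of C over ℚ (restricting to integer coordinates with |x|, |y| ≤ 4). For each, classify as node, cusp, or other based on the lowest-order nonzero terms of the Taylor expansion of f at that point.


Singular points: {(1, -2)}; classification: node.

Compute partial derivatives:
  f_x = -6*x**2 + 4*x*y + 18*x + y**2 - 8.
  f_y = 2*x**2 + 2*x*y + 6*y**2 + 24*y + 26.
Scan x_0 ∈ {−4, ..., 4}. For each x_0, f_y(x_0, y) is a polynomial in y; find its integer roots y ∈ {−4, ..., 4}, then test f_x and f at those candidates.
  x = -4: f_y(-4, y) = 6*y**2 + 16*y + 58; no integer root y with |y| ≤ 4.
  x = -3: f_y(-3, y) = 6*y**2 + 18*y + 44; no integer root y with |y| ≤ 4.
  x = -2: f_y(-2, y) = 6*y**2 + 20*y + 34; no integer root y with |y| ≤ 4.
  x = -1: f_y(-1, y) = 6*y**2 + 22*y + 28; no integer root y with |y| ≤ 4.
  x = 0: f_y(0, y) = 6*y**2 + 24*y + 26; no integer root y with |y| ≤ 4.
  x = 1: f_y(1, y) = 6*y**2 + 26*y + 28; vanishes at y ∈ {-2}. (1, -2): f_x = 0, f = 0 — SINGULAR.
  x = 2: f_y(2, y) = 6*y**2 + 28*y + 34; no integer root y with |y| ≤ 4.
  x = 3: f_y(3, y) = 6*y**2 + 30*y + 44; no integer root y with |y| ≤ 4.
  x = 4: f_y(4, y) = 6*y**2 + 32*y + 58; no integer root y with |y| ≤ 4.
Only singular point on the grid: (1, -2).
Classify: substitute x = 1 + u, y = -2 + v and expand: f = -2*u**3 + 2*u**2*v - u**2 + u*v**2 + 2*v**3 + v**2.
No constant or linear terms (consistent with a singular point). Quadratic part: -u**2 + v**2. Cubic part: -2*u**3 + 2*u**2*v + u*v**2 + 2*v**3.
The quadratic part v**2 - u**2 = (v − u)(v + u) splits into two distinct linear factors, so there are two distinct tangent lines y − -2 = ±(x − 1) — this is a node (ordinary double point).
Classification: node.


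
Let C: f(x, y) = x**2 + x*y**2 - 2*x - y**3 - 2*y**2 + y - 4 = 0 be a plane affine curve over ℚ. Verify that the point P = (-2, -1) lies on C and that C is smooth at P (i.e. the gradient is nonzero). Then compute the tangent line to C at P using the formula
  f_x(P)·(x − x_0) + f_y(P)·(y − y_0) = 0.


Tangent line at P: -5*x + 6*y - 4 = 0.

Step 1: f(-2, -1) = 0, so P lies on C.
Step 2: partial derivatives
  f_x(x, y) = 2*x + y**2 - 2, f_y(x, y) = 2*x*y - 3*y**2 - 4*y + 1.
  f_x(P) = -5, f_y(P) = 6 (gradient nonzero, so P is smooth).
Step 3: tangent line at P: -5·(x − -2) + 6·(y − -1) = 0.
Expanding: -5*x + 6*y - 4 = 0.


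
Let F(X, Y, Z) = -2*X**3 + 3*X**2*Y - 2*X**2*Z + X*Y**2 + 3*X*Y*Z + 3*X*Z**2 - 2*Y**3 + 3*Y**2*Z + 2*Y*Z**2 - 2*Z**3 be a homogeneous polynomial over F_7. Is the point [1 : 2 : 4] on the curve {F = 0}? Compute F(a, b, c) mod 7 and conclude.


F(1,2,4) ≡ 5 (mod 7); P is NOT on the curve.

Evaluate F(1, 2, 4) term-by-term (mod 7).
  -2*X**3 ↦ -2·1·1·1 = -2
  3*X**2*Y ↦ 3·1·2·1 = 6
  -2*X**2*Z ↦ -2·1·1·4 = -8
  X*Y**2 ↦ 1·1·4·1 = 4
  3*X*Y*Z ↦ 3·1·2·4 = 24
  3*X*Z**2 ↦ 3·1·1·16 = 48
  -2*Y**3 ↦ -2·1·8·1 = -16
  3*Y**2*Z ↦ 3·1·4·4 = 48
  2*Y*Z**2 ↦ 2·1·2·16 = 64
  -2*Z**3 ↦ -2·1·1·64 = -128
Sum: F(1, 2, 4) = (-2) + (6) + (-8) + (4) + (24) + (48) + (-16) + (48) + (64) + (-128) = 40.
Reducing mod 7: 40 ≡ 5 (mod 7).
Since F(a, b, c) ≡ 5 ≠ 0 (mod 7), P does NOT lie on the curve.


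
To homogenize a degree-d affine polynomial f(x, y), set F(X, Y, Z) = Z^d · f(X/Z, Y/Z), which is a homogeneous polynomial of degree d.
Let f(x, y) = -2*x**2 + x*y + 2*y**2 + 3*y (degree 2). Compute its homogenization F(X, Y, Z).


F(X, Y, Z) = -2*X**2 + X*Y + 2*Y**2 + 3*Y*Z

deg(f) = 2.
Substitute x = X/Z, y = Y/Z into f, then multiply by Z^2.
  monomial -2·x^2·y^0 ↦ -2·X^2·Y^0·Z^0.
  monomial 1·x^1·y^1 ↦ 1·X^1·Y^1·Z^0.
  monomial 2·x^0·y^2 ↦ 2·X^0·Y^2·Z^0.
  monomial 3·x^0·y^1 ↦ 3·X^0·Y^1·Z^1.
Collecting: F(X, Y, Z) = -2*X**2 + X*Y + 2*Y**2 + 3*Y*Z.


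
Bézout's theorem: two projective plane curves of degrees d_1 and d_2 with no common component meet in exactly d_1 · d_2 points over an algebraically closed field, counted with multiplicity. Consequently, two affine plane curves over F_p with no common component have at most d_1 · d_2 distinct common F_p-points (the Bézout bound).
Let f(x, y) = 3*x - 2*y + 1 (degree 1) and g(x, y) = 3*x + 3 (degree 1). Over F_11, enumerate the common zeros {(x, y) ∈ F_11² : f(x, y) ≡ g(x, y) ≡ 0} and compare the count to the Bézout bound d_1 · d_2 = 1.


Common zeros: {(10, 10)}; count = 1; Bézout bound = 1.

deg(f) = 1, deg(g) = 1, so Bézout bound = 1.
Scan x ∈ F_11. For each x, list the y ∈ F_11 with f(x, y) ≡ 0 and those with g(x, y) ≡ 0 (mod 11); the common zeros in that column are the intersection.
  x = 0: f ≡ 0 at y ∈ {6}; g ≡ 0 at y ∈ ∅; common: ∅.
  x = 1: f ≡ 0 at y ∈ {2}; g ≡ 0 at y ∈ ∅; common: ∅.
  x = 2: f ≡ 0 at y ∈ {9}; g ≡ 0 at y ∈ ∅; common: ∅.
  x = 3: f ≡ 0 at y ∈ {5}; g ≡ 0 at y ∈ ∅; common: ∅.
  x = 4: f ≡ 0 at y ∈ {1}; g ≡ 0 at y ∈ ∅; common: ∅.
  x = 5: f ≡ 0 at y ∈ {8}; g ≡ 0 at y ∈ ∅; common: ∅.
  x = 6: f ≡ 0 at y ∈ {4}; g ≡ 0 at y ∈ ∅; common: ∅.
  x = 7: f ≡ 0 at y ∈ {0}; g ≡ 0 at y ∈ ∅; common: ∅.
  x = 8: f ≡ 0 at y ∈ {7}; g ≡ 0 at y ∈ ∅; common: ∅.
  x = 9: f ≡ 0 at y ∈ {3}; g ≡ 0 at y ∈ ∅; common: ∅.
  x = 10: f ≡ 0 at y ∈ {10}; g ≡ 0 at y ∈ {0, 1, 2, 3, 4, 5, 6, 7, 8, 9, 10}; common: {10}.
Collecting: common zeros = {(10, 10)}, so the count is 1.
Comparison with the Bézout bound: 1 ≤ 1 = deg(f)·deg(g), as expected for curves with no common component (the bound is attained).


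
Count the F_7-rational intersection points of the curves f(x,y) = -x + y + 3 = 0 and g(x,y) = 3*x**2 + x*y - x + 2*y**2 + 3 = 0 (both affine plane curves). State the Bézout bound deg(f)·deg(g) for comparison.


Common zeros: {(0, 4), (5, 2)}; count = 2; Bézout bound = 2.

deg(f) = 1, deg(g) = 2, so Bézout bound = 2.
Scan x ∈ F_7. For each x, list the y ∈ F_7 with f(x, y) ≡ 0 and those with g(x, y) ≡ 0 (mod 7); the common zeros in that column are the intersection.
  x = 0: f ≡ 0 at y ∈ {4}; g ≡ 0 at y ∈ {3, 4}; common: {4}.
  x = 1: f ≡ 0 at y ∈ {5}; g ≡ 0 at y ∈ ∅; common: ∅.
  x = 2: f ≡ 0 at y ∈ {6}; g ≡ 0 at y ∈ ∅; common: ∅.
  x = 3: f ≡ 0 at y ∈ {0}; g ≡ 0 at y ∈ ∅; common: ∅.
  x = 4: f ≡ 0 at y ∈ {1}; g ≡ 0 at y ∈ {2, 3}; common: ∅.
  x = 5: f ≡ 0 at y ∈ {2}; g ≡ 0 at y ∈ {2, 6}; common: {2}.
  x = 6: f ≡ 0 at y ∈ {3}; g ≡ 0 at y ∈ {0, 4}; common: ∅.
Collecting: common zeros = {(0, 4), (5, 2)}, so the count is 2.
Comparison with the Bézout bound: 2 ≤ 2 = deg(f)·deg(g), as expected for curves with no common component (the bound is attained).


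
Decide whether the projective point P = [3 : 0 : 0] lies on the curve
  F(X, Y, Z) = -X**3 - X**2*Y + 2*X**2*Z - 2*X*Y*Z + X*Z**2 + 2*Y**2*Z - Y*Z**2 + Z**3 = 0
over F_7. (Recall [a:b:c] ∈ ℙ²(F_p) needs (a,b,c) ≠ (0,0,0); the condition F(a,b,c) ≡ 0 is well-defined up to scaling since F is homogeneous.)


F(3,0,0) ≡ 1 (mod 7); P is NOT on the curve.

Evaluate F(3, 0, 0) term-by-term (mod 7).
  -X**3 ↦ -1·27·1·1 = -27
  -X**2*Y ↦ -1·9·0·1 = 0
  2*X**2*Z ↦ 2·9·1·0 = 0
  -2*X*Y*Z ↦ -2·3·0·0 = 0
  X*Z**2 ↦ 1·3·1·0 = 0
  2*Y**2*Z ↦ 2·1·0·0 = 0
  -Y*Z**2 ↦ -1·1·0·0 = 0
  Z**3 ↦ 1·1·1·0 = 0
Sum: F(3, 0, 0) = (-27) + (0) + (0) + (0) + (0) + (0) + (0) + (0) = -27.
Reducing mod 7: -27 ≡ 1 (mod 7).
Since F(a, b, c) ≡ 1 ≠ 0 (mod 7), P does NOT lie on the curve.


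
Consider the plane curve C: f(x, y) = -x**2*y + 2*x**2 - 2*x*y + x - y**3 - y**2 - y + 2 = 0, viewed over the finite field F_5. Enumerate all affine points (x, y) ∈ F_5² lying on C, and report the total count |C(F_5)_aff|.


Affine F_5-points: {(1, 0), (1, 2), (3, 1)}; count = 3.

For each of the 25 pairs (x, y) ∈ F_5², evaluate f(x, y) mod 5. Record the zeros.
  x = 0: [0↦2, 1↦4, 2↦3, 3↦3, 4↦3]  zeros at y ∈ ∅
  x = 1: [0↦0, 1↦4, 2↦0, 3↦2, 4↦4]  zeros at y ∈ {0, 2}
  x = 2: [0↦2, 1↦1, 2↦2, 3↦4, 4↦1]  zeros at y ∈ ∅
  x = 3: [0↦3, 1↦0, 2↦4, 3↦4, 4↦4]  zeros at y ∈ {1}
  x = 4: [0↦3, 1↦1, 2↦1, 3↦2, 4↦3]  zeros at y ∈ ∅
Collecting zeros: affine points = {(1, 0), (1, 2), (3, 1)}.
Total count |C(F_5)_aff| = 3.


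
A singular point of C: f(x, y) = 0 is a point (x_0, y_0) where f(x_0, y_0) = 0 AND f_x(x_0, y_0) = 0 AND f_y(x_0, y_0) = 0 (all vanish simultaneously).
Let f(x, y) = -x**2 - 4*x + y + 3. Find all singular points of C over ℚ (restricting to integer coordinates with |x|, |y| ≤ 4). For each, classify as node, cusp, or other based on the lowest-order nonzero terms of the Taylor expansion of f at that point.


No singular points in the scanned grid; C is smooth there.

Compute partial derivatives:
  f_x = -2*x - 4.
  f_y = 1.
f_y = 1 is a nonzero constant, so f_y never vanishes: no point (x, y) can satisfy f = f_x = f_y = 0. In particular no (x, y) ∈ {−4, ..., 4}² is singular; the curve is smooth.


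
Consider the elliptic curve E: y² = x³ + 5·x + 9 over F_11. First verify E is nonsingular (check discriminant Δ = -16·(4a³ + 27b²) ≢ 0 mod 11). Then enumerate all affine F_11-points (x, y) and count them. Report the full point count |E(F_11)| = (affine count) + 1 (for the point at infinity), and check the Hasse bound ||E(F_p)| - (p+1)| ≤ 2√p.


Affine points = {(0, 3), (0, 8), (1, 2), (1, 9), (2, 4), (2, 7), (4, 4), (4, 7), (5, 4), (5, 7), (8, 0), (10, 5), (10, 6)}; affine count = 13; |E(F_11)| = 14.

Discriminant check: Δ ∝ 4a³ + 27b² = 4·5³ + 27·9² = 4·125 + 27·81 ≡ 3 (mod 11). Nonzero ⇒ E is nonsingular.
For each x ∈ F_11, compute rhs = x³ + 5·x + 9 mod 11, then count y ∈ F_11 with y² ≡ rhs.
  x = 0: rhs = 9, matching y values: 3, 8 (2 points).
  x = 1: rhs = 4, matching y values: 2, 9 (2 points).
  x = 2: rhs = 5, matching y values: 4, 7 (2 points).
  x = 3: rhs = 7, matching y values: none (0 points).
  x = 4: rhs = 5, matching y values: 4, 7 (2 points).
  x = 5: rhs = 5, matching y values: 4, 7 (2 points).
  x = 6: rhs = 2, matching y values: none (0 points).
  x = 7: rhs = 2, matching y values: none (0 points).
  x = 8: rhs = 0, matching y values: 0 (1 points).
  x = 9: rhs = 2, matching y values: none (0 points).
  x = 10: rhs = 3, matching y values: 5, 6 (2 points).
Total affine count: 13.
Full point count |E(F_11)| = 13 + 1 = 14.
Hasse bound: |14 − (11+1)| = |2| = 2 ≤ 2√11 ≈ 6.6332 ✓.


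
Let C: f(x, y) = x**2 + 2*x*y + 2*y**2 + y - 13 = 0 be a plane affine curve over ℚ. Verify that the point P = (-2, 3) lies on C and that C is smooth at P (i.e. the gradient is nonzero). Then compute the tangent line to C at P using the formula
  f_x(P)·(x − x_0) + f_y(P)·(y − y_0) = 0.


Tangent line at P: 2*x + 9*y - 23 = 0.

Step 1: f(-2, 3) = 0, so P lies on C.
Step 2: partial derivatives
  f_x(x, y) = 2*x + 2*y, f_y(x, y) = 2*x + 4*y + 1.
  f_x(P) = 2, f_y(P) = 9 (gradient nonzero, so P is smooth).
Step 3: tangent line at P: 2·(x − -2) + 9·(y − 3) = 0.
Expanding: 2*x + 9*y - 23 = 0.


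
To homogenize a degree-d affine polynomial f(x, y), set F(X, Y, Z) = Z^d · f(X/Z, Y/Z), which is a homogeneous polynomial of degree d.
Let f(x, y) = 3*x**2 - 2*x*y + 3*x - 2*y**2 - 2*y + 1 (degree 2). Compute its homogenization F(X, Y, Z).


F(X, Y, Z) = 3*X**2 - 2*X*Y + 3*X*Z - 2*Y**2 - 2*Y*Z + Z**2

deg(f) = 2.
Substitute x = X/Z, y = Y/Z into f, then multiply by Z^2.
  monomial 3·x^2·y^0 ↦ 3·X^2·Y^0·Z^0.
  monomial -2·x^1·y^1 ↦ -2·X^1·Y^1·Z^0.
  monomial 3·x^1·y^0 ↦ 3·X^1·Y^0·Z^1.
  monomial -2·x^0·y^2 ↦ -2·X^0·Y^2·Z^0.
  monomial -2·x^0·y^1 ↦ -2·X^0·Y^1·Z^1.
  monomial 1·x^0·y^0 ↦ 1·X^0·Y^0·Z^2.
Collecting: F(X, Y, Z) = 3*X**2 - 2*X*Y + 3*X*Z - 2*Y**2 - 2*Y*Z + Z**2.


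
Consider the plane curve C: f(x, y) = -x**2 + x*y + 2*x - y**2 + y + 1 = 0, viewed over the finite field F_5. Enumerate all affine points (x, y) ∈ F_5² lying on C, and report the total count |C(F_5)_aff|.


Affine F_5-points: {(0, 3)}; count = 1.

For each of the 25 pairs (x, y) ∈ F_5², evaluate f(x, y) mod 5. Record the zeros.
  x = 0: [0↦1, 1↦1, 2↦4, 3↦0, 4↦4]  zeros at y ∈ {3}
  x = 1: [0↦2, 1↦3, 2↦2, 3↦4, 4↦4]  zeros at y ∈ ∅
  x = 2: [0↦1, 1↦3, 2↦3, 3↦1, 4↦2]  zeros at y ∈ ∅
  x = 3: [0↦3, 1↦1, 2↦2, 3↦1, 4↦3]  zeros at y ∈ ∅
  x = 4: [0↦3, 1↦2, 2↦4, 3↦4, 4↦2]  zeros at y ∈ ∅
Collecting zeros: affine points = {(0, 3)}.
Total count |C(F_5)_aff| = 1.
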